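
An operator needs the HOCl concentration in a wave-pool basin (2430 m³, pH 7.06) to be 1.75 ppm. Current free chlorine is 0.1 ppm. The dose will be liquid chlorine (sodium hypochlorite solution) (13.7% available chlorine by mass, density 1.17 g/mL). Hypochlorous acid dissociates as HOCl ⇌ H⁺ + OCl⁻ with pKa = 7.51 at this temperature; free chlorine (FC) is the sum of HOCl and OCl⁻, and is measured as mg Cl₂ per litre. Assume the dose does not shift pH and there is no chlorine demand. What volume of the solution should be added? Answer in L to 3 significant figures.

34.4 L

Volume: 2430 m³ = 2,430,000 L.
[OCl⁻]/[HOCl] = 10^(pH − pKa) = 10^(7.06 − 7.51) = 0.3548; fraction as HOCl = 1/(1 + 0.3548) = 0.7381.
Free chlorine required for 1.75 ppm HOCl: 1.75 / 0.7381 = 2.371 ppm.
FC to add: 2.371 − 0.1 = 2.271 mg/L as Cl₂.
Cl₂ equivalent: 2.271 mg/L × 2,430,000 L = 5518 g.
Product at 13.7% available Cl: 5518 / 0.137 = 40,280 g.
Volume: 40,280 g ÷ 1.17 g/mL = 34,430 mL.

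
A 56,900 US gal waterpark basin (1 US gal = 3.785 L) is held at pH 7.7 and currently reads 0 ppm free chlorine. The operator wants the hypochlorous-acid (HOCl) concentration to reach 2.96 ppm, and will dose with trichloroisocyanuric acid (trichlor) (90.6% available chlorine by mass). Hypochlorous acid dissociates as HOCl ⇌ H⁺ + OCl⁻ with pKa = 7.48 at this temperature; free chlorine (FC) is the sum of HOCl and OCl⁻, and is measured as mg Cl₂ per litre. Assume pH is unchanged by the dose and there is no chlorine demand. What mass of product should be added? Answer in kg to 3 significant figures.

1.87 kg

Volume: 56,900 US gal × 3.785 L/gal = 215,366 L.
[OCl⁻]/[HOCl] = 10^(pH − pKa) = 10^(7.7 − 7.48) = 1.66; fraction as HOCl = 1/(1 + 1.66) = 0.376.
Free chlorine required for 2.96 ppm HOCl: 2.96 / 0.376 = 7.872 ppm.
FC to add: 7.872 − 0 = 7.872 mg/L as Cl₂.
Cl₂ equivalent: 7.872 mg/L × 215,366 L = 1695 g.
Product at 90.6% available Cl: 1695 / 0.906 = 1871 g.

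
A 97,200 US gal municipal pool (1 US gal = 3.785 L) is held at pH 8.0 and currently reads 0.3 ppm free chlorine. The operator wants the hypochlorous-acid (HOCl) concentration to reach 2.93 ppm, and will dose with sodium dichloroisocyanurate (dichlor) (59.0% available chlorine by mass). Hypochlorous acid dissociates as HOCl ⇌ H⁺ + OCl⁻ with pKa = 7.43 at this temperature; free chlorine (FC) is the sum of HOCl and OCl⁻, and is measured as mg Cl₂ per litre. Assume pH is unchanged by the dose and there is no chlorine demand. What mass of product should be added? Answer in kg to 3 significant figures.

Volume: 97,200 US gal × 3.785 L/gal = 367,902 L.
[OCl⁻]/[HOCl] = 10^(pH − pKa) = 10^(8.0 − 7.43) = 3.715; fraction as HOCl = 1/(1 + 3.715) = 0.2121.
Free chlorine required for 2.93 ppm HOCl: 2.93 / 0.2121 = 13.82 ppm.
FC to add: 13.82 − 0.3 = 13.52 mg/L as Cl₂.
Cl₂ equivalent: 13.52 mg/L × 367,902 L = 4973 g.
Product at 59.0% available Cl: 4973 / 0.59 = 8428 g.

8.43 kg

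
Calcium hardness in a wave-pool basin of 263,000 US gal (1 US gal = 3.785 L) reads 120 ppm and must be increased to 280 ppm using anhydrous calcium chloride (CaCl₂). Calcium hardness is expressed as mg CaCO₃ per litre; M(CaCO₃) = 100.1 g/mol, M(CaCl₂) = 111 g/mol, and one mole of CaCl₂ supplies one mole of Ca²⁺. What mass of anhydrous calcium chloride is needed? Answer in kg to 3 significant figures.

Volume: 263,000 US gal × 3.785 L/gal = 995,455 L.
Hardness to add: (280 − 120) = 160 mg/L as CaCO₃ × 995,455 L = 159,300 g as CaCO₃.
Moles of Ca²⁺ (1 mol Ca²⁺ ≡ 1 mol CaCO₃): 159,300 / 100.1 g/mol = 1591 mol.
Mass of CaCl₂: 1591 × 111 = 176,600 g.

177 kg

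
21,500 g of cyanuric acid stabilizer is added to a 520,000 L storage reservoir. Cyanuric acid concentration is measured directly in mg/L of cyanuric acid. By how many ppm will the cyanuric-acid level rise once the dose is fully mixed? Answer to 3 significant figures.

Rise: 21,500 g / 520,000 L × 1000 = 41.35 mg/L.

41.3 ppm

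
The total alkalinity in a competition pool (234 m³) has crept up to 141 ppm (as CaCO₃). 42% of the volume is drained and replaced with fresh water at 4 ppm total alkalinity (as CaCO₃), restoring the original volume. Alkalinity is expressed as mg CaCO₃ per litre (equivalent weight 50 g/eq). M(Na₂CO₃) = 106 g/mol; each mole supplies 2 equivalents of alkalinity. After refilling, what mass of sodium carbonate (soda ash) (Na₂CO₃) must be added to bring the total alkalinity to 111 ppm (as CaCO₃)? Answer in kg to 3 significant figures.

6.83 kg

Volume: 234 m³ = 234,000 L.
After draining 42% and refilling: 141 × 0.58 + 4 × 0.42 = 83.46 ppm.
Deficit to target: 111 − 83.46 = 27.54 mg/L.
As CaCO₃: 27.54 mg/L × 234,000 L = 6444 g; ÷ 50 g/eq ÷ 2 = 64.44 mol Na₂CO₃.
Mass: 64.44 × 106 = 6831 g.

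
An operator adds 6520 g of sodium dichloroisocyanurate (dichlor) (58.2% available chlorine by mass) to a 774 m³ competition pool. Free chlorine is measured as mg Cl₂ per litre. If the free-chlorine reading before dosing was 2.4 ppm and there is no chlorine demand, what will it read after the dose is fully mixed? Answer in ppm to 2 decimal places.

7.30 ppm

Volume: 774 m³ = 774,000 L.
Available chlorine delivered: 6520 g × 0.582 = 3795 g as Cl₂.
Concentration rise: 3795 g / 774,000 L = 4.903 mg/L = 4.90 ppm.
Final FC: 2.4 + 4.90 = 7.30 ppm.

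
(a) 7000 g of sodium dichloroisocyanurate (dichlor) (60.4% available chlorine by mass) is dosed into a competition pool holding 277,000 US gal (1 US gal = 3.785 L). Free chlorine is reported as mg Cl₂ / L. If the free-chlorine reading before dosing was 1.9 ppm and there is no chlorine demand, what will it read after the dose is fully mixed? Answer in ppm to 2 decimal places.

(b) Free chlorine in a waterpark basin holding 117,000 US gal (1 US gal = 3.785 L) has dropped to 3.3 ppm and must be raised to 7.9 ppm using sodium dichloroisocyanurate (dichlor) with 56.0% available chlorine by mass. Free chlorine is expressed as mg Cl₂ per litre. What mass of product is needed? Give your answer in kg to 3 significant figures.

(a) Volume: 277,000 US gal × 3.785 L/gal = 1,048,445 L.
(a) Available chlorine delivered: 7000 g × 0.604 = 4228 g as Cl₂.
(a) Concentration rise: 4228 g / 1,048,445 L = 4.033 mg/L = 4.03 ppm.
(a) Final FC: 1.9 + 4.03 = 5.93 ppm.

(b) Volume: 117,000 US gal × 3.785 L/gal = 442,845 L.
(b) Chlorine deficit: 7.9 − 3.3 = 4.6 ppm = 4.6 mg/L as Cl₂.
(b) Cl₂ equivalent needed: 4.6 mg/L × 442,845 L = 2,037,000 mg = 2037 g.
(b) Product at 56.0% available chlorine: 2037 / 0.56 = 3638 g.

(a) 5.93 ppm; (b) 3.64 kg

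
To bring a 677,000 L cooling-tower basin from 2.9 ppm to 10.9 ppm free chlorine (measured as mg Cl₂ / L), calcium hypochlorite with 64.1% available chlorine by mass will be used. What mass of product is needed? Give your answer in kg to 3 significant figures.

8.45 kg

Chlorine deficit: 10.9 − 2.9 = 8 ppm = 8 mg/L as Cl₂.
Cl₂ equivalent needed: 8 mg/L × 677,000 L = 5,416,000 mg = 5416 g.
Product at 64.1% available chlorine: 5416 / 0.641 = 8449 g.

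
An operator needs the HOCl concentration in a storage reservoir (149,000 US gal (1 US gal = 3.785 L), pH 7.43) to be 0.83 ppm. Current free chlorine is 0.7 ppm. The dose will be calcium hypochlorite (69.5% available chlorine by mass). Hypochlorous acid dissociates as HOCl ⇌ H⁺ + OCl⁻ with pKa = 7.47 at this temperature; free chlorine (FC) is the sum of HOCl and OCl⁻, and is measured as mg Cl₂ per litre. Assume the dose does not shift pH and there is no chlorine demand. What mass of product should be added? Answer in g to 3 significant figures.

720 g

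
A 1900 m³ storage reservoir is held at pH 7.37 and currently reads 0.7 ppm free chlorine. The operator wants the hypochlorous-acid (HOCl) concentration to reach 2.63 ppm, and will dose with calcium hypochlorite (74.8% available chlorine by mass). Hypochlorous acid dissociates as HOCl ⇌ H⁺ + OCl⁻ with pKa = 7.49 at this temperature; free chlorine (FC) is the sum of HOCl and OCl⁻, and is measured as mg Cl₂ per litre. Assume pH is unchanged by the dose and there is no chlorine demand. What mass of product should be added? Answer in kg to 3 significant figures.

9.97 kg

Volume: 1900 m³ = 1,900,000 L.
[OCl⁻]/[HOCl] = 10^(pH − pKa) = 10^(7.37 − 7.49) = 0.7586; fraction as HOCl = 1/(1 + 0.7586) = 0.5686.
Free chlorine required for 2.63 ppm HOCl: 2.63 / 0.5686 = 4.625 ppm.
FC to add: 4.625 − 0.7 = 3.925 mg/L as Cl₂.
Cl₂ equivalent: 3.925 mg/L × 1,900,000 L = 7458 g.
Product at 74.8% available Cl: 7458 / 0.748 = 9970 g.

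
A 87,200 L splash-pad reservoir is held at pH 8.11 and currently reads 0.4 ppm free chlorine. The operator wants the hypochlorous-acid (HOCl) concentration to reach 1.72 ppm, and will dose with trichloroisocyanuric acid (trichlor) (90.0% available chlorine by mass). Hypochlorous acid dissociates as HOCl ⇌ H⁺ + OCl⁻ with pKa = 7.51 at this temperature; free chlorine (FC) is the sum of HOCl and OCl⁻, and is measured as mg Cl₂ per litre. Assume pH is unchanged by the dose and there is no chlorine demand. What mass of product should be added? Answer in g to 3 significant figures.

[OCl⁻]/[HOCl] = 10^(pH − pKa) = 10^(8.11 − 7.51) = 3.981; fraction as HOCl = 1/(1 + 3.981) = 0.2008.
Free chlorine required for 1.72 ppm HOCl: 1.72 / 0.2008 = 8.567 ppm.
FC to add: 8.567 − 0.4 = 8.167 mg/L as Cl₂.
Cl₂ equivalent: 8.167 mg/L × 87,200 L = 712.2 g.
Product at 90.0% available Cl: 712.2 / 0.9 = 791.3 g.

791 g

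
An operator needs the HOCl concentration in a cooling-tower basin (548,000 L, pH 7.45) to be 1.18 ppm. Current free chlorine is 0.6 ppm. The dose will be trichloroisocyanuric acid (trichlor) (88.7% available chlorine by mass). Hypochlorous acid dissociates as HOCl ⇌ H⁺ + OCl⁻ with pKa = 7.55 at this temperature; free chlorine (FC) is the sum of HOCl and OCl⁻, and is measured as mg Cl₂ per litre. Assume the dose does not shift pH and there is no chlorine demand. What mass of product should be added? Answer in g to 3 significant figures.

937 g

[OCl⁻]/[HOCl] = 10^(pH − pKa) = 10^(7.45 − 7.55) = 0.7943; fraction as HOCl = 1/(1 + 0.7943) = 0.5573.
Free chlorine required for 1.18 ppm HOCl: 1.18 / 0.5573 = 2.117 ppm.
FC to add: 2.117 − 0.6 = 1.517 mg/L as Cl₂.
Cl₂ equivalent: 1.517 mg/L × 548,000 L = 831.5 g.
Product at 88.7% available Cl: 831.5 / 0.887 = 937.4 g.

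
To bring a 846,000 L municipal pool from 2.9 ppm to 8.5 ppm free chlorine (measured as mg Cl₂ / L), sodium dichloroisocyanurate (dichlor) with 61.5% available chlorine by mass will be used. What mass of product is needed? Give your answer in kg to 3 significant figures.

7.70 kg

Chlorine deficit: 8.5 − 2.9 = 5.6 ppm = 5.6 mg/L as Cl₂.
Cl₂ equivalent needed: 5.6 mg/L × 846,000 L = 4,738,000 mg = 4738 g.
Product at 61.5% available chlorine: 4738 / 0.615 = 7703 g.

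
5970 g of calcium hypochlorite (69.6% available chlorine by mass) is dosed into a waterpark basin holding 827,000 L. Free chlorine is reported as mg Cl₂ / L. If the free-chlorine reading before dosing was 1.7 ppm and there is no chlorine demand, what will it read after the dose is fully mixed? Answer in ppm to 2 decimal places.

6.72 ppm

Available chlorine delivered: 5970 g × 0.696 = 4155 g as Cl₂.
Concentration rise: 4155 g / 827,000 L = 5.024 mg/L = 5.02 ppm.
Final FC: 1.7 + 5.02 = 6.72 ppm.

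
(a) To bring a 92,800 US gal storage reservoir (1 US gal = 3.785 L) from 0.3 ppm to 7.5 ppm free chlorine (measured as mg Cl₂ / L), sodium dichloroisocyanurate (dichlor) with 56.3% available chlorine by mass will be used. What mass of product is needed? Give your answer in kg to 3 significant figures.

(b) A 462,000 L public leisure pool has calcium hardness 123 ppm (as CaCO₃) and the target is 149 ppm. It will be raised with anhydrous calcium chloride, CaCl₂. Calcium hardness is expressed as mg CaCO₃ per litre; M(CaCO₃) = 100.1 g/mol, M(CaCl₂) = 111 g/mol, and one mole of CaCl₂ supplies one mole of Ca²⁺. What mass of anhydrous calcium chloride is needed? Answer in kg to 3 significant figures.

(a) 4.49 kg; (b) 13.3 kg

(a) Volume: 92,800 US gal × 3.785 L/gal = 351,248 L.
(a) Chlorine deficit: 7.5 − 0.3 = 7.2 ppm = 7.2 mg/L as Cl₂.
(a) Cl₂ equivalent needed: 7.2 mg/L × 351,248 L = 2,529,000 mg = 2529 g.
(a) Product at 56.3% available chlorine: 2529 / 0.563 = 4492 g.

(b) Hardness to add: (149 − 123) = 26 mg/L as CaCO₃ × 462,000 L = 12,010 g as CaCO₃.
(b) Moles of Ca²⁺ (1 mol Ca²⁺ ≡ 1 mol CaCO₃): 12,010 / 100.1 g/mol = 120 mol.
(b) Mass of CaCl₂: 120 × 111 = 13,320 g.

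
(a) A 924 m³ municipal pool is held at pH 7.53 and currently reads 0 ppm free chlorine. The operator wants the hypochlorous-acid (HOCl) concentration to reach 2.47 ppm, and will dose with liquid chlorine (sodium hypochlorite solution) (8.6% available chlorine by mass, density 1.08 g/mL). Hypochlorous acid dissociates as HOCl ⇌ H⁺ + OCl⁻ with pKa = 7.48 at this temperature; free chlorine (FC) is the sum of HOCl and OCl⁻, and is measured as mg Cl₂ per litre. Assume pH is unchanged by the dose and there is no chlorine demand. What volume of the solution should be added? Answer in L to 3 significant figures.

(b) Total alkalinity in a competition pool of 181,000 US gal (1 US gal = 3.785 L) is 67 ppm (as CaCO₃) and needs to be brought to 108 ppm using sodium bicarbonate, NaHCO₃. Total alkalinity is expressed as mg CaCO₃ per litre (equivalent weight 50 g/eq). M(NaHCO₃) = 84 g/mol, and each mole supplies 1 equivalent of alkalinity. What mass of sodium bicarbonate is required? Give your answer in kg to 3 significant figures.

(a) Volume: 924 m³ = 924,000 L.
(a) [OCl⁻]/[HOCl] = 10^(pH − pKa) = 10^(7.53 − 7.48) = 1.122; fraction as HOCl = 1/(1 + 1.122) = 0.4712.
(a) Free chlorine required for 2.47 ppm HOCl: 2.47 / 0.4712 = 5.241 ppm.
(a) FC to add: 5.241 − 0 = 5.241 mg/L as Cl₂.
(a) Cl₂ equivalent: 5.241 mg/L × 924,000 L = 4843 g.
(a) Product at 8.6% available Cl: 4843 / 0.086 = 56,310 g.
(a) Volume: 56,310 g ÷ 1.08 g/mL = 52,140 mL.

(b) Volume: 181,000 US gal × 3.785 L/gal = 685,085 L.
(b) Alkalinity to add: (108 − 67) = 41 mg/L as CaCO₃ × 685,085 L = 28,090 g as CaCO₃.
(b) Equivalents: 28,090 g ÷ 50 g/eq = 561.8 eq.
(b) NaHCO₃ supplies 1 eq per mole → 561.8 mol.
(b) Mass: 561.8 mol × 84 g/mol = 47,190 g.

(a) 52.1 L; (b) 47.2 kg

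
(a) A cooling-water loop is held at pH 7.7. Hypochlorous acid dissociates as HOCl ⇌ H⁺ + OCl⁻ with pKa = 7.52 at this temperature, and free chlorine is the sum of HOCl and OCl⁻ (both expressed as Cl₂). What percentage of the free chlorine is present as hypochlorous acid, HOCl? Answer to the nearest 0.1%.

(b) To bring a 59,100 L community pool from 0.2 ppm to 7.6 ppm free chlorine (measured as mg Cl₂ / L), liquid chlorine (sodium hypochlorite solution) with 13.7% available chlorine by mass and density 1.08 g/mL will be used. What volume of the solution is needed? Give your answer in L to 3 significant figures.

(a) [OCl⁻]/[HOCl] = 10^(pH − pKa) = 10^(7.7 − 7.52) = 10^0.18 = 1.514.
(a) Fraction as HOCl = 1 / (1 + 1.514) = 0.3978.

(b) Chlorine deficit: 7.6 − 0.2 = 7.4 ppm = 7.4 mg/L as Cl₂.
(b) Cl₂ equivalent needed: 7.4 mg/L × 59,100 L = 437,300 mg = 437.3 g.
(b) Product at 13.7% available chlorine: 437.3 / 0.137 = 3192 g.
(b) Volume at density 1.08 g/mL: 3192 g ÷ 1.08 g/mL = 2956 mL.

(a) 39.8%; (b) 2.96 L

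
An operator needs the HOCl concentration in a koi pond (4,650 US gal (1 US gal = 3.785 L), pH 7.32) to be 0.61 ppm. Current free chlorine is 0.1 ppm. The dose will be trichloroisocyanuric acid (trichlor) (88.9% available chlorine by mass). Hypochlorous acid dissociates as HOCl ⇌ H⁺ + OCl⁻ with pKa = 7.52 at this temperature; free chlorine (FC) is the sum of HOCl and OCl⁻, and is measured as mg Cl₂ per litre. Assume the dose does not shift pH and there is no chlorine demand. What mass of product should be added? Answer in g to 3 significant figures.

Volume: 4,650 US gal × 3.785 L/gal = 17,600 L.
[OCl⁻]/[HOCl] = 10^(pH − pKa) = 10^(7.32 − 7.52) = 0.631; fraction as HOCl = 1/(1 + 0.631) = 0.6131.
Free chlorine required for 0.61 ppm HOCl: 0.61 / 0.6131 = 0.9949 ppm.
FC to add: 0.9949 − 0.1 = 0.8949 mg/L as Cl₂.
Cl₂ equivalent: 0.8949 mg/L × 17,600 L = 15.75 g.
Product at 88.9% available Cl: 15.75 / 0.889 = 17.72 g.

17.7 g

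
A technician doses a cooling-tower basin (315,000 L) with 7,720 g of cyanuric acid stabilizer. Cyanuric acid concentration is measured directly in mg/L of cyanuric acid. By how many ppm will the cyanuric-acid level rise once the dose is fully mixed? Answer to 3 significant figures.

Rise: 7,720 g / 315,000 L × 1000 = 24.51 mg/L.

24.5 ppm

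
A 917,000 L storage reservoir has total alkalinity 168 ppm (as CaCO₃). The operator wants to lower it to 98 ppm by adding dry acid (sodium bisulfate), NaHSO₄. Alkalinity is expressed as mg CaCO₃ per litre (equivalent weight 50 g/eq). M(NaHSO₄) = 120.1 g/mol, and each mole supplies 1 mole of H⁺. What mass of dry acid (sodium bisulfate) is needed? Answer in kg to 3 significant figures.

Alkalinity to neutralize: (168 − 98) = 70 mg/L as CaCO₃ × 917,000 L = 64,190 g as CaCO₃.
Equivalents of H⁺ required: 64,190 ÷ 50 g/eq = 1284 eq = 1284 mol NaHSO₄.
Mass of NaHSO₄: 1284 × 120.1 = 154,200 g.

154 kg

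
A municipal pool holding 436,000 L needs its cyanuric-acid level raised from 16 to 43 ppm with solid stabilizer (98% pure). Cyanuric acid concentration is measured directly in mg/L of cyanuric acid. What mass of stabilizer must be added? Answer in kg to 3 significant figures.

12.0 kg

CYA to add: (43 − 16) = 27 mg/L × 436,000 L = 11,770 g cyanuric acid.
At 98% purity: 11,770 / 0.98 = 12,010 g product.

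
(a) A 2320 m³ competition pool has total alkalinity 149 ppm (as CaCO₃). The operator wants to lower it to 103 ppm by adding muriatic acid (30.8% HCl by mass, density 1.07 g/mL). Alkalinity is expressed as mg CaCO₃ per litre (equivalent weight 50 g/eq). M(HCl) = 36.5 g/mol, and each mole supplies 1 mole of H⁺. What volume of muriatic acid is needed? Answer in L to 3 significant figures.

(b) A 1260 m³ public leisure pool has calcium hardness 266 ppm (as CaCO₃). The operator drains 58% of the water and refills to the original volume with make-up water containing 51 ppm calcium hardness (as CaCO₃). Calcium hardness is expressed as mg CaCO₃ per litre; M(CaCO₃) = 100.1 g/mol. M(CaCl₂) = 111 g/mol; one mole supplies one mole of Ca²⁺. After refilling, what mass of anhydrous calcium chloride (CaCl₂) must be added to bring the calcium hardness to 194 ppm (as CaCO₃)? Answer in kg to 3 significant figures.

(a) 236 L; (b) 73.6 kg

(a) Volume: 2320 m³ = 2,320,000 L.
(a) Alkalinity to neutralize: (149 − 103) = 46 mg/L as CaCO₃ × 2,320,000 L = 106,700 g as CaCO₃.
(a) Equivalents of H⁺ required: 106,700 ÷ 50 g/eq = 2134 eq = 2134 mol HCl.
(a) Mass of HCl: 2134 × 36.5 = 77,910 g.
(a) Mass of 30.8% solution: 77,910 / 0.308 = 252,900 g.
(a) Volume: 252,900 g ÷ 1.07 g/mL = 236,400 mL.

(b) Volume: 1260 m³ = 1,260,000 L.
(b) After draining 58% and refilling: 266 × 0.42 + 51 × 0.58 = 141.3 ppm.
(b) Deficit to target: 194 − 141.3 = 52.7 mg/L.
(b) As CaCO₃: 52.7 mg/L × 1,260,000 L = 66,400 g; ÷ 100.1 = 663.4 mol Ca²⁺.
(b) Mass: 663.4 × 111 = 73,630 g.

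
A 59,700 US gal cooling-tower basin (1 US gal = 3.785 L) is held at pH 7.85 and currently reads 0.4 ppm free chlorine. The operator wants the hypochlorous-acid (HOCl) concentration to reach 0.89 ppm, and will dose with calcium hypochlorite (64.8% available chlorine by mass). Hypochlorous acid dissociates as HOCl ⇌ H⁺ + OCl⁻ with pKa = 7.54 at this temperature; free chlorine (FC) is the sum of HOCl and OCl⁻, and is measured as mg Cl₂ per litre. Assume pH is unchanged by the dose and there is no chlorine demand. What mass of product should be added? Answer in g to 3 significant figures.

805 g

Volume: 59,700 US gal × 3.785 L/gal = 225,964 L.
[OCl⁻]/[HOCl] = 10^(pH − pKa) = 10^(7.85 − 7.54) = 2.042; fraction as HOCl = 1/(1 + 2.042) = 0.3288.
Free chlorine required for 0.89 ppm HOCl: 0.89 / 0.3288 = 2.707 ppm.
FC to add: 2.707 − 0.4 = 2.307 mg/L as Cl₂.
Cl₂ equivalent: 2.307 mg/L × 225,964 L = 521.3 g.
Product at 64.8% available Cl: 521.3 / 0.648 = 804.5 g.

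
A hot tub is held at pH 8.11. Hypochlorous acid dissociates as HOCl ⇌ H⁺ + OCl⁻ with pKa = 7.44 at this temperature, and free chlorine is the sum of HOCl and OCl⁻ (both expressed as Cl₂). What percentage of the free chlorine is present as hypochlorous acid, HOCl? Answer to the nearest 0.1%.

[OCl⁻]/[HOCl] = 10^(pH − pKa) = 10^(8.11 − 7.44) = 10^0.67 = 4.677.
Fraction as HOCl = 1 / (1 + 4.677) = 0.1761.

17.6%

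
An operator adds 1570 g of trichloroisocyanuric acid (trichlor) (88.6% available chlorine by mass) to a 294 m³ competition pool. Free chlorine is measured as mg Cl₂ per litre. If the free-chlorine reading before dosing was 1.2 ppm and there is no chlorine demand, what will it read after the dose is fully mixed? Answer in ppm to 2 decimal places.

Volume: 294 m³ = 294,000 L.
Available chlorine delivered: 1570 g × 0.886 = 1391 g as Cl₂.
Concentration rise: 1391 g / 294,000 L = 4.731 mg/L = 4.73 ppm.
Final FC: 1.2 + 4.73 = 5.93 ppm.

5.93 ppm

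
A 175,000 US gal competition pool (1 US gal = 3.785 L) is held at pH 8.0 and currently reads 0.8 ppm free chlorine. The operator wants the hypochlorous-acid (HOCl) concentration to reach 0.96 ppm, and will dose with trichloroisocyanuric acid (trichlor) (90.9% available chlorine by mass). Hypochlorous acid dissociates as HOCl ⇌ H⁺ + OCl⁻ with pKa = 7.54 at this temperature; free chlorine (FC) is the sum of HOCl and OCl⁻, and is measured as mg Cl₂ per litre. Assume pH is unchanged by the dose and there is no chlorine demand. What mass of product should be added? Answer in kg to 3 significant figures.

2.13 kg

Volume: 175,000 US gal × 3.785 L/gal = 662,375 L.
[OCl⁻]/[HOCl] = 10^(pH − pKa) = 10^(8.0 − 7.54) = 2.884; fraction as HOCl = 1/(1 + 2.884) = 0.2575.
Free chlorine required for 0.96 ppm HOCl: 0.96 / 0.2575 = 3.729 ppm.
FC to add: 3.729 − 0.8 = 2.929 mg/L as Cl₂.
Cl₂ equivalent: 2.929 mg/L × 662,375 L = 1940 g.
Product at 90.9% available Cl: 1940 / 0.909 = 2134 g.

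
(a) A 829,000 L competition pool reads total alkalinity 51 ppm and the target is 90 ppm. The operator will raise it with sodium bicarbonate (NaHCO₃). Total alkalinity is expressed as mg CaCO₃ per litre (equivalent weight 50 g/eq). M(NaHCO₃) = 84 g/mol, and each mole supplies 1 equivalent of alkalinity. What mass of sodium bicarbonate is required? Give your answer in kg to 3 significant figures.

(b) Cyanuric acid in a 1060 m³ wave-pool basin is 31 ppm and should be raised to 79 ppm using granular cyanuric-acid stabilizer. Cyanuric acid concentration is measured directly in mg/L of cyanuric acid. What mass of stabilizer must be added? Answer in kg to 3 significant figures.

(a) 54.3 kg; (b) 50.9 kg

(a) Alkalinity to add: (90 − 51) = 39 mg/L as CaCO₃ × 829,000 L = 32,330 g as CaCO₃.
(a) Equivalents: 32,330 g ÷ 50 g/eq = 646.6 eq.
(a) NaHCO₃ supplies 1 eq per mole → 646.6 mol.
(a) Mass: 646.6 mol × 84 g/mol = 54,320 g.

(b) Volume: 1060 m³ = 1,060,000 L.
(b) CYA to add: (79 − 31) = 48 mg/L × 1,060,000 L = 50,880 g cyanuric acid.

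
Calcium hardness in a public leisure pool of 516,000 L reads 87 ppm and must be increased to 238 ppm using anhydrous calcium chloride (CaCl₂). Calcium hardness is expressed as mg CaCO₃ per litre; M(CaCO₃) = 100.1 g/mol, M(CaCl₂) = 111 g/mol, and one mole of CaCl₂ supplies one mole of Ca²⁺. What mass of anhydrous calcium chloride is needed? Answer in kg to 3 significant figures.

Hardness to add: (238 − 87) = 151 mg/L as CaCO₃ × 516,000 L = 77,920 g as CaCO₃.
Moles of Ca²⁺ (1 mol Ca²⁺ ≡ 1 mol CaCO₃): 77,920 / 100.1 g/mol = 778.4 mol.
Mass of CaCl₂: 778.4 × 111 = 86,400 g.

86.4 kg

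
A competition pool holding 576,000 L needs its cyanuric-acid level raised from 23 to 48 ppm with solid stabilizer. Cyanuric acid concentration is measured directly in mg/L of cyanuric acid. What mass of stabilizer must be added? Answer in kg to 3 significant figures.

CYA to add: (48 − 23) = 25 mg/L × 576,000 L = 14,400 g cyanuric acid.

14.4 kg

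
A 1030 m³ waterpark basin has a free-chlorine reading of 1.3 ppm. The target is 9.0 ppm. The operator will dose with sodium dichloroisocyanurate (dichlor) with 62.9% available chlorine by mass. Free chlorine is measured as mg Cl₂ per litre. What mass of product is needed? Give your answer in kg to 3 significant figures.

12.6 kg

Volume: 1030 m³ = 1,030,000 L.
Chlorine deficit: 9.0 − 1.3 = 7.7 ppm = 7.7 mg/L as Cl₂.
Cl₂ equivalent needed: 7.7 mg/L × 1,030,000 L = 7,931,000 mg = 7931 g.
Product at 62.9% available chlorine: 7931 / 0.629 = 12,610 g.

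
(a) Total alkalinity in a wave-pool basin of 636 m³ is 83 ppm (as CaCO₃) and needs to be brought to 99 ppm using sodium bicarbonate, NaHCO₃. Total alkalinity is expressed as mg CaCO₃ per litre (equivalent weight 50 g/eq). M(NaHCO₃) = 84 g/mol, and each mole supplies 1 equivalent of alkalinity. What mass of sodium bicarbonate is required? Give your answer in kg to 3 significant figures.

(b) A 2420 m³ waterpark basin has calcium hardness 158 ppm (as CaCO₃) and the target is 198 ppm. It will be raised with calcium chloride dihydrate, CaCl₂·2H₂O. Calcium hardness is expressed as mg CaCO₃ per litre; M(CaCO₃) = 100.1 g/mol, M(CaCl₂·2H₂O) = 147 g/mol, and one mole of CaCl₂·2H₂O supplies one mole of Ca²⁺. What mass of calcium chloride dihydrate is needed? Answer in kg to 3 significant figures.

(a) 17.1 kg; (b) 142 kg

(a) Volume: 636 m³ = 636,000 L.
(a) Alkalinity to add: (99 − 83) = 16 mg/L as CaCO₃ × 636,000 L = 10,180 g as CaCO₃.
(a) Equivalents: 10,180 g ÷ 50 g/eq = 203.5 eq.
(a) NaHCO₃ supplies 1 eq per mole → 203.5 mol.
(a) Mass: 203.5 mol × 84 g/mol = 17,100 g.

(b) Volume: 2420 m³ = 2,420,000 L.
(b) Hardness to add: (198 − 158) = 40 mg/L as CaCO₃ × 2,420,000 L = 96,800 g as CaCO₃.
(b) Moles of Ca²⁺ (1 mol Ca²⁺ ≡ 1 mol CaCO₃): 96,800 / 100.1 g/mol = 967 mol.
(b) Mass of CaCl₂·2H₂O: 967 × 147 = 142,200 g.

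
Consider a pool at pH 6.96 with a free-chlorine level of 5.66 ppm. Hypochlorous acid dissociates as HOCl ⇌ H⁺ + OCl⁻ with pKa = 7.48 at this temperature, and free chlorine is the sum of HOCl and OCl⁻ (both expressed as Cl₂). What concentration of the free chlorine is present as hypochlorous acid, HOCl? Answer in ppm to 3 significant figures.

4.35 ppm

[OCl⁻]/[HOCl] = 10^(pH − pKa) = 10^(6.96 − 7.48) = 10^-0.52 = 0.302.
Fraction as HOCl = 1 / (1 + 0.302) = 0.7681.
HOCl = 0.7681 × 5.66 ppm = 4.347 ppm.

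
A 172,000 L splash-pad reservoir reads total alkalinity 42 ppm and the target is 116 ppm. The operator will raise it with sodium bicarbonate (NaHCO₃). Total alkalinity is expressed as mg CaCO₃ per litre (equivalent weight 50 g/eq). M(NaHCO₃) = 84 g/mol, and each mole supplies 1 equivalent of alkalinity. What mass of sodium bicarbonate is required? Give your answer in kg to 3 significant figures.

Alkalinity to add: (116 − 42) = 74 mg/L as CaCO₃ × 172,000 L = 12,730 g as CaCO₃.
Equivalents: 12,730 g ÷ 50 g/eq = 254.6 eq.
NaHCO₃ supplies 1 eq per mole → 254.6 mol.
Mass: 254.6 mol × 84 g/mol = 21,380 g.

21.4 kg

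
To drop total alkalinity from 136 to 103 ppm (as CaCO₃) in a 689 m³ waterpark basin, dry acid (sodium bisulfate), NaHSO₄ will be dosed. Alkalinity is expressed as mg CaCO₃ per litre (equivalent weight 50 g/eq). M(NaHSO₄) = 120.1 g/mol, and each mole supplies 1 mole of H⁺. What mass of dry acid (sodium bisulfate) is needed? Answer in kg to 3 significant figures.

54.6 kg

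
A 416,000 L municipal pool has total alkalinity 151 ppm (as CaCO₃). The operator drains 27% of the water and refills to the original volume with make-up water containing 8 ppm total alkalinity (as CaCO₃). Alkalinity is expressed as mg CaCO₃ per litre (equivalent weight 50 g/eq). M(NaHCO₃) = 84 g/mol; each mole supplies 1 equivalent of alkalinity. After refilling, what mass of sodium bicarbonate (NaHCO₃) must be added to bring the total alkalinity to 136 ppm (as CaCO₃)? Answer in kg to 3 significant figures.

16.5 kg

After draining 27% and refilling: 151 × 0.73 + 8 × 0.27 = 112.39 ppm.
Deficit to target: 136 − 112.39 = 23.61 mg/L.
As CaCO₃: 23.61 mg/L × 416,000 L = 9822 g; ÷ 50 g/eq ÷ 1 = 196.4 mol NaHCO₃.
Mass: 196.4 × 84 = 16,500 g.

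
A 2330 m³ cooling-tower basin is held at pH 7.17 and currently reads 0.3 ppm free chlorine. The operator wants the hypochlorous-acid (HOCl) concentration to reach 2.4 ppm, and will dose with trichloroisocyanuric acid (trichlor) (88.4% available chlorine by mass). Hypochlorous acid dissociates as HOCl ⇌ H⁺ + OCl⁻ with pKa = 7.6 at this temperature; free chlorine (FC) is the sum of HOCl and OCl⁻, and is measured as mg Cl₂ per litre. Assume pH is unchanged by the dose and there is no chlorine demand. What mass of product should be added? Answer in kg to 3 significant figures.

7.89 kg

Volume: 2330 m³ = 2,330,000 L.
[OCl⁻]/[HOCl] = 10^(pH − pKa) = 10^(7.17 − 7.6) = 0.3715; fraction as HOCl = 1/(1 + 0.3715) = 0.7291.
Free chlorine required for 2.4 ppm HOCl: 2.4 / 0.7291 = 3.292 ppm.
FC to add: 3.292 − 0.3 = 2.992 mg/L as Cl₂.
Cl₂ equivalent: 2.992 mg/L × 2,330,000 L = 6971 g.
Product at 88.4% available Cl: 6971 / 0.884 = 7885 g.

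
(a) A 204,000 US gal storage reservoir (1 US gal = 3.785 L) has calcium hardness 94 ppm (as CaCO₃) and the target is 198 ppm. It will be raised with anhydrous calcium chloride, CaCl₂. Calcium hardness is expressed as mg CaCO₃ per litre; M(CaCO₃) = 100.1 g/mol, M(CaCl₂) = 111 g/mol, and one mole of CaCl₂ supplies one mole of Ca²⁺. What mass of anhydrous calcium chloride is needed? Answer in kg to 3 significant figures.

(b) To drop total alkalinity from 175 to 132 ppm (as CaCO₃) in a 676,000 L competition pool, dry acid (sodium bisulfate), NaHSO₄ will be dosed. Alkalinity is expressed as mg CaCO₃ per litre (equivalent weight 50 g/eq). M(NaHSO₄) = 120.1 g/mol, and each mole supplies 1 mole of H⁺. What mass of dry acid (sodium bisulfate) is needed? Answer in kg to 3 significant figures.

(a) 89.0 kg; (b) 69.8 kg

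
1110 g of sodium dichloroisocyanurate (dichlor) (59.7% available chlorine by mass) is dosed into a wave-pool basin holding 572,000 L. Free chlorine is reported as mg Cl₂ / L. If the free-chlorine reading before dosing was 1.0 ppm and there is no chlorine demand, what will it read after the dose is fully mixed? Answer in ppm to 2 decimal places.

Available chlorine delivered: 1110 g × 0.597 = 662.7 g as Cl₂.
Concentration rise: 662.7 g / 572,000 L = 1.159 mg/L = 1.16 ppm.
Final FC: 1.0 + 1.16 = 2.16 ppm.

2.16 ppm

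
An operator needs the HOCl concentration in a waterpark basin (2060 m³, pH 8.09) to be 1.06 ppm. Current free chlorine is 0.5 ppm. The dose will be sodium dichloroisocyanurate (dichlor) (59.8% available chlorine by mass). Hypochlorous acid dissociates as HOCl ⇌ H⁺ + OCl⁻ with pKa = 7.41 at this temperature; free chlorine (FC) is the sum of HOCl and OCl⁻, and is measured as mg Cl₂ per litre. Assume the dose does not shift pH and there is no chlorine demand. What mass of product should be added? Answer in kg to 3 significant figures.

19.4 kg

Volume: 2060 m³ = 2,060,000 L.
[OCl⁻]/[HOCl] = 10^(pH − pKa) = 10^(8.09 − 7.41) = 4.786; fraction as HOCl = 1/(1 + 4.786) = 0.1728.
Free chlorine required for 1.06 ppm HOCl: 1.06 / 0.1728 = 6.133 ppm.
FC to add: 6.133 − 0.5 = 5.633 mg/L as Cl₂.
Cl₂ equivalent: 5.633 mg/L × 2,060,000 L = 11,600 g.
Product at 59.8% available Cl: 11,600 / 0.598 = 19,410 g.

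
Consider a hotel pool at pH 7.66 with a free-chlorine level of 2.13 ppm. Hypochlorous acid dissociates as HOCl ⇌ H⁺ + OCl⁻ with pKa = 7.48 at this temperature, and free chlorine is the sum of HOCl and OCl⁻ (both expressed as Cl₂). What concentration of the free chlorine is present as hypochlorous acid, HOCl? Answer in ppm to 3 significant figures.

[OCl⁻]/[HOCl] = 10^(pH − pKa) = 10^(7.66 − 7.48) = 10^0.18 = 1.514.
Fraction as HOCl = 1 / (1 + 1.514) = 0.3978.
HOCl = 0.3978 × 2.13 ppm = 0.8474 ppm.

0.847 ppm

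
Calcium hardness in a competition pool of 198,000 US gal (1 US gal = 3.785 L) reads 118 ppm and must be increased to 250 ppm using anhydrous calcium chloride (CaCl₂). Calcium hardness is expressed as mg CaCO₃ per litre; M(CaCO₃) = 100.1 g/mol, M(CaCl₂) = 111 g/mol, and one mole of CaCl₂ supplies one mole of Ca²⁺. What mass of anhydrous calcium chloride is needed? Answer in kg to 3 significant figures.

Volume: 198,000 US gal × 3.785 L/gal = 749,430 L.
Hardness to add: (250 − 118) = 132 mg/L as CaCO₃ × 749,430 L = 98,920 g as CaCO₃.
Moles of Ca²⁺ (1 mol Ca²⁺ ≡ 1 mol CaCO₃): 98,920 / 100.1 g/mol = 988.3 mol.
Mass of CaCl₂: 988.3 × 111 = 109,700 g.

110 kg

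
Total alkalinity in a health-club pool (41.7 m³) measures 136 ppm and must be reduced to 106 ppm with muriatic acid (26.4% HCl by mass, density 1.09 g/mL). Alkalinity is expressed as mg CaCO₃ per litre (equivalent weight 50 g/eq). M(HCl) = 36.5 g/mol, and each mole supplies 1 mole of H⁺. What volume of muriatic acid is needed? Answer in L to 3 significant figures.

3.17 L

Volume: 41.7 m³ = 41,700 L.
Alkalinity to neutralize: (136 − 106) = 30 mg/L as CaCO₃ × 41,700 L = 1251 g as CaCO₃.
Equivalents of H⁺ required: 1251 ÷ 50 g/eq = 25.02 eq = 25.02 mol HCl.
Mass of HCl: 25.02 × 36.5 = 913.2 g.
Mass of 26.4% solution: 913.2 / 0.264 = 3459 g.
Volume: 3459 g ÷ 1.09 g/mL = 3174 mL.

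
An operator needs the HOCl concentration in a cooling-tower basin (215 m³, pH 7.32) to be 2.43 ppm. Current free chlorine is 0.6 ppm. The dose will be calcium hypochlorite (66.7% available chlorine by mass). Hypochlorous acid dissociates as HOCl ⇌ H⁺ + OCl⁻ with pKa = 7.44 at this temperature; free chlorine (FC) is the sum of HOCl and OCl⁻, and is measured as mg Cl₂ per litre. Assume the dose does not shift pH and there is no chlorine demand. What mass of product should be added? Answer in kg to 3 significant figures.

Volume: 215 m³ = 215,000 L.
[OCl⁻]/[HOCl] = 10^(pH − pKa) = 10^(7.32 − 7.44) = 0.7586; fraction as HOCl = 1/(1 + 0.7586) = 0.5686.
Free chlorine required for 2.43 ppm HOCl: 2.43 / 0.5686 = 4.273 ppm.
FC to add: 4.273 − 0.6 = 3.673 mg/L as Cl₂.
Cl₂ equivalent: 3.673 mg/L × 215,000 L = 789.8 g.
Product at 66.7% available Cl: 789.8 / 0.667 = 1184 g.

1.18 kg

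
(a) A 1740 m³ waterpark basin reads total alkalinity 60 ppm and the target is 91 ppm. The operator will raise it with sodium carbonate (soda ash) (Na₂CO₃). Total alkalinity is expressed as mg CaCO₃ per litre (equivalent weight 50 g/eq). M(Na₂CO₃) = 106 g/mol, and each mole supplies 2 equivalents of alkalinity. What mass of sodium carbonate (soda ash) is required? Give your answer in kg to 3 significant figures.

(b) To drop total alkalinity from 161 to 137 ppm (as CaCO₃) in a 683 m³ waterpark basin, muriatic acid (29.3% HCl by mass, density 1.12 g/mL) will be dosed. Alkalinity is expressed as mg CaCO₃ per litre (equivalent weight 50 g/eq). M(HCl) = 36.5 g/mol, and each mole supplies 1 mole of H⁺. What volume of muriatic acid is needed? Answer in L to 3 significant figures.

(a) 57.2 kg; (b) 36.5 L

(a) Volume: 1740 m³ = 1,740,000 L.
(a) Alkalinity to add: (91 − 60) = 31 mg/L as CaCO₃ × 1,740,000 L = 53,940 g as CaCO₃.
(a) Equivalents: 53,940 g ÷ 50 g/eq = 1079 eq.
(a) Each mole of Na₂CO₃ supplies 2 eq, so 1079 / 2 = 539.4 mol.
(a) Mass: 539.4 mol × 106 g/mol = 57,180 g.

(b) Volume: 683 m³ = 683,000 L.
(b) Alkalinity to neutralize: (161 − 137) = 24 mg/L as CaCO₃ × 683,000 L = 16,390 g as CaCO₃.
(b) Equivalents of H⁺ required: 16,390 ÷ 50 g/eq = 327.8 eq = 327.8 mol HCl.
(b) Mass of HCl: 327.8 × 36.5 = 11,970 g.
(b) Mass of 29.3% solution: 11,970 / 0.293 = 40,840 g.
(b) Volume: 40,840 g ÷ 1.12 g/mL = 36,460 mL.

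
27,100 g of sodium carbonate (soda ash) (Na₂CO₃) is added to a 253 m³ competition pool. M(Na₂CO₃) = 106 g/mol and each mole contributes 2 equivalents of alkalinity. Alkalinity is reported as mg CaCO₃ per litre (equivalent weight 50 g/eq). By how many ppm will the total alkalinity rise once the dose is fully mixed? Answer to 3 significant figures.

101 ppm

Volume: 253 m³ = 253,000 L.
Moles of Na₂CO₃: 27,100 g ÷ 106 g/mol = 255.7 mol → 511.3 eq of alkalinity.
As CaCO₃: 511.3 eq × 50 g/eq = 25,570 g.
Rise: 25,570 g / 253,000 L × 1000 = 101.1 mg/L.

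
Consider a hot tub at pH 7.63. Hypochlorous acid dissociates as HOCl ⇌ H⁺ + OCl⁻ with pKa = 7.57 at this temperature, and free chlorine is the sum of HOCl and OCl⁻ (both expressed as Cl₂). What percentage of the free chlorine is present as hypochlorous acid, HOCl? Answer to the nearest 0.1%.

[OCl⁻]/[HOCl] = 10^(pH − pKa) = 10^(7.63 − 7.57) = 10^0.06 = 1.148.
Fraction as HOCl = 1 / (1 + 1.148) = 0.4655.

46.6%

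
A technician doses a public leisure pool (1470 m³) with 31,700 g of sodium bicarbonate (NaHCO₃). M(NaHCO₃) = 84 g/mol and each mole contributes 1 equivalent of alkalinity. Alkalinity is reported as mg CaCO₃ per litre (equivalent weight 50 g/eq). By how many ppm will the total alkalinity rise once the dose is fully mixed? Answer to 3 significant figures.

Volume: 1470 m³ = 1,470,000 L.
Moles of NaHCO₃: 31,700 g ÷ 84 g/mol = 377.4 mol → 377.4 eq of alkalinity.
As CaCO₃: 377.4 eq × 50 g/eq = 18,870 g.
Rise: 18,870 g / 1,470,000 L × 1000 = 12.84 mg/L.

12.8 ppm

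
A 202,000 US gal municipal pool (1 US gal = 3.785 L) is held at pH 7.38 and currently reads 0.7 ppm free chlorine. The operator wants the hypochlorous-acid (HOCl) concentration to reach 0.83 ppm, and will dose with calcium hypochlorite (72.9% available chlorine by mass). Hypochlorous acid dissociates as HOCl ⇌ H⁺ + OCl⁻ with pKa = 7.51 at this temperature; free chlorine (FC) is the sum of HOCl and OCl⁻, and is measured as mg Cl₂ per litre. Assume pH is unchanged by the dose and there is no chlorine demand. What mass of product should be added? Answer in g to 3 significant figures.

782 g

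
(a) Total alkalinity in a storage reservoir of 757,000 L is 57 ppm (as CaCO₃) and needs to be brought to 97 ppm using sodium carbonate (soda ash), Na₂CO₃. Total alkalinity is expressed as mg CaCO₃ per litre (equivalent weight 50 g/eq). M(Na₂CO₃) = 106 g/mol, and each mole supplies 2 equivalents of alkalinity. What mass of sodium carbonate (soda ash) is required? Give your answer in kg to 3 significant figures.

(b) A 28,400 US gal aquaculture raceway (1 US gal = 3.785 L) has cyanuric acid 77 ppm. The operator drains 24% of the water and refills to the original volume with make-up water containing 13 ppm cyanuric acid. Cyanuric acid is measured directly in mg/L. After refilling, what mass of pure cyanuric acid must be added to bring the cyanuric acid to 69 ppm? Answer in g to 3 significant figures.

(a) 32.1 kg; (b) 791 g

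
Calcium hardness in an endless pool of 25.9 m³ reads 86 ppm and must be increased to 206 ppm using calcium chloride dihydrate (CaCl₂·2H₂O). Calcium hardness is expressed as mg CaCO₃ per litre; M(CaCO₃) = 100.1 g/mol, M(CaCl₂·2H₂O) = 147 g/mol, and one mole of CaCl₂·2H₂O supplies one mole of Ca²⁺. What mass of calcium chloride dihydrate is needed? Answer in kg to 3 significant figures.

4.56 kg

Volume: 25.9 m³ = 25,900 L.
Hardness to add: (206 − 86) = 120 mg/L as CaCO₃ × 25,900 L = 3108 g as CaCO₃.
Moles of Ca²⁺ (1 mol Ca²⁺ ≡ 1 mol CaCO₃): 3108 / 100.1 g/mol = 31.05 mol.
Mass of CaCl₂·2H₂O: 31.05 × 147 = 4564 g.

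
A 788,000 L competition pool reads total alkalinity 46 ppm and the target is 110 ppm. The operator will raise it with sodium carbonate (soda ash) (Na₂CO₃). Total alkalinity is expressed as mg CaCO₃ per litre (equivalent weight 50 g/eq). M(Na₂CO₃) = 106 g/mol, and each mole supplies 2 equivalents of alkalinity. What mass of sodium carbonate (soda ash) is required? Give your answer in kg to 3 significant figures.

53.5 kg

Alkalinity to add: (110 − 46) = 64 mg/L as CaCO₃ × 788,000 L = 50,430 g as CaCO₃.
Equivalents: 50,430 g ÷ 50 g/eq = 1009 eq.
Each mole of Na₂CO₃ supplies 2 eq, so 1009 / 2 = 504.3 mol.
Mass: 504.3 mol × 106 g/mol = 53,460 g.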